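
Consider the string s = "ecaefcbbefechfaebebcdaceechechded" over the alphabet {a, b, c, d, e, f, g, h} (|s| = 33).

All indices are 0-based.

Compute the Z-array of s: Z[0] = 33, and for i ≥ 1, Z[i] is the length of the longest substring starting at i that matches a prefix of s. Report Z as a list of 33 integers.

Z[0]=33
i=1: i≥r, start 0; Z[1]=0
i=2: i≥r, start 0; Z[2]=0
i=3: i≥r, start 0; Z[3]=1 extend→box=[3,4)
i=4: i≥r, start 0; Z[4]=0
i=5: i≥r, start 0; Z[5]=0
i=6: i≥r, start 0; Z[6]=0
i=7: i≥r, start 0; Z[7]=0
i=8: i≥r, start 0; Z[8]=1 extend→box=[8,9)
i=9: i≥r, start 0; Z[9]=0
i=10: i≥r, start 0; Z[10]=2 extend→box=[10,12)
i=11: min(r-i=1, Z[1]=0)=0; Z[11]=0
i=12: i≥r, start 0; Z[12]=0
i=13: i≥r, start 0; Z[13]=0
i=14: i≥r, start 0; Z[14]=0
i=15: i≥r, start 0; Z[15]=1 extend→box=[15,16)
i=16: i≥r, start 0; Z[16]=0
i=17: i≥r, start 0; Z[17]=1 extend→box=[17,18)
i=18: i≥r, start 0; Z[18]=0
i=19: i≥r, start 0; Z[19]=0
i=20: i≥r, start 0; Z[20]=0
i=21: i≥r, start 0; Z[21]=0
i=22: i≥r, start 0; Z[22]=0
i=23: i≥r, start 0; Z[23]=1 extend→box=[23,24)
i=24: i≥r, start 0; Z[24]=2 extend→box=[24,26)
i=25: min(r-i=1, Z[1]=0)=0; Z[25]=0
i=26: i≥r, start 0; Z[26]=0
i=27: i≥r, start 0; Z[27]=2 extend→box=[27,29)
i=28: min(r-i=1, Z[1]=0)=0; Z[28]=0
i=29: i≥r, start 0; Z[29]=0
i=30: i≥r, start 0; Z[30]=0
i=31: i≥r, start 0; Z[31]=1 extend→box=[31,32)
i=32: i≥r, start 0; Z[32]=0

[33, 0, 0, 1, 0, 0, 0, 0, 1, 0, 2, 0, 0, 0, 0, 1, 0, 1, 0, 0, 0, 0, 0, 1, 2, 0, 0, 2, 0, 0, 0, 1, 0]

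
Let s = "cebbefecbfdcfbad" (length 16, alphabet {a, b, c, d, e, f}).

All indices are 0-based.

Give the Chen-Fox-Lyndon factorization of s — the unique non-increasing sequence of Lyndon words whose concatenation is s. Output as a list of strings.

emit factor 1: 'ce' (i=0, period=2)
emit factor 2: 'bbefecbfdcf' (i=2, period=11)
emit factor 3: 'b' (i=13, period=1)
emit factor 4: 'ad' (i=14, period=2)

["ce", "bbefecbfdcf", "b", "ad"]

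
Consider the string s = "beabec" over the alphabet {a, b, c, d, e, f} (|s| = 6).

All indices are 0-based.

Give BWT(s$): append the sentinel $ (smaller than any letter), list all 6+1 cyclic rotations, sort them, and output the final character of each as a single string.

ce$aebb

rank  rotation last
    0  $beabec  c
    1  abec$be  e
    2  beabec$  $
    3  bec$bea  a
    4  c$beabe  e
    5  eabec$b  b
    6  ec$beab  b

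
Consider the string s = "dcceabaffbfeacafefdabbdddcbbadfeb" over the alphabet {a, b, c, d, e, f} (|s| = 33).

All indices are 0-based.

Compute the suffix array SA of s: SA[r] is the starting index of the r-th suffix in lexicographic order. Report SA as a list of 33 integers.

rank | idx | suffix
   0 |   4 | abaffbfeacafefdabbdddcbbadfeb
   1 |  19 | abbdddcbbadfeb
   2 |  12 | acafefdabbdddcbbadfeb
   3 |  28 | adfeb
   4 |  14 | afefdabbdddcbbadfeb
   5 |   6 | affbfeacafefdabbdddcbbadfeb
   6 |  32 | b
   7 |  27 | badfeb
   8 |   5 | baffbfeacafefdabbdddcbbadfeb
   9 |  26 | bbadfeb
  10 |  20 | bbdddcbbadfeb
  11 |  21 | bdddcbbadfeb
  12 |   9 | bfeacafefdabbdddcbbadfeb
  13 |  13 | cafefdabbdddcbbadfeb
  14 |  25 | cbbadfeb
  15 |   1 | cceabaffbfeacafefdabbdddcbbadfeb
  16 |   2 | ceabaffbfeacafefdabbdddcbbadfeb
  17 |  18 | dabbdddcbbadfeb
  18 |  24 | dcbbadfeb
  19 |   0 | dcceabaffbfeacafefdabbdddcbbadfeb
  20 |  23 | ddcbbadfeb
  21 |  22 | dddcbbadfeb
  22 |  29 | dfeb
  23 |   3 | eabaffbfeacafefdabbdddcbbadfeb
  24 |  11 | eacafefdabbdddcbbadfeb
  25 |  31 | eb
  26 |  16 | efdabbdddcbbadfeb
  27 |   8 | fbfeacafefdabbdddcbbadfeb
  28 |  17 | fdabbdddcbbadfeb
  29 |  10 | feacafefdabbdddcbbadfeb
  30 |  30 | feb
  31 |  15 | fefdabbdddcbbadfeb
  32 |   7 | ffbfeacafefdabbdddcbbadfeb

[4, 19, 12, 28, 14, 6, 32, 27, 5, 26, 20, 21, 9, 13, 25, 1, 2, 18, 24, 0, 23, 22, 29, 3, 11, 31, 16, 8, 17, 10, 30, 15, 7]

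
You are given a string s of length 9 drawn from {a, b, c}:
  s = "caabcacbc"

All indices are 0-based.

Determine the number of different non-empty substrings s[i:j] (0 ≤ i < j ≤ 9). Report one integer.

rank | idx | suffix
   0 |   1 | aabcacbc
   1 |   2 | abcacbc
   2 |   5 | acbc
   3 |   7 | bc
   4 |   3 | bcacbc
   5 |   8 | c
   6 |   0 | caabcacbc
   7 |   4 | cacbc
   8 |   6 | cbc

SA = [1, 2, 5, 7, 3, 8, 0, 4, 6]
[i] adj suffixes → lcp
  [1] 1/2 → 1 ('a')
  [2] 2/5 → 1 ('a')
  [3] 5/7 → 0 ('')
  [4] 7/3 → 2 ('bc')
  [5] 3/8 → 0 ('')
  [6] 8/0 → 1 ('c')
  [7] 0/4 → 2 ('ca')
  [8] 4/6 → 1 ('c')

n(n+1)/2 = 9·10/2 = 45
Σ LCP = 0 + 1 + 1 + 0 + 2 + 0 + 1 + 2 + 1 = 8
distinct = 45 − 8 = 37

37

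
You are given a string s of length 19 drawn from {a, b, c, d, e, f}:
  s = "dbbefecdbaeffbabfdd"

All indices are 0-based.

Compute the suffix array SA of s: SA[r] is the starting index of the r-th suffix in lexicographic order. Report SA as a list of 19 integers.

rank | idx | suffix
   0 |  14 | abfdd
   1 |   9 | aeffbabfdd
   2 |  13 | babfdd
   3 |   8 | baeffbabfdd
   4 |   1 | bbefecdbaeffbabfdd
   5 |   2 | befecdbaeffbabfdd
   6 |  15 | bfdd
   7 |   6 | cdbaeffbabfdd
   8 |  18 | d
   9 |   7 | dbaeffbabfdd
  10 |   0 | dbbefecdbaeffbabfdd
  11 |  17 | dd
  12 |   5 | ecdbaeffbabfdd
  13 |   3 | efecdbaeffbabfdd
  14 |  10 | effbabfdd
  15 |  12 | fbabfdd
  16 |  16 | fdd
  17 |   4 | fecdbaeffbabfdd
  18 |  11 | ffbabfdd

[14, 9, 13, 8, 1, 2, 15, 6, 18, 7, 0, 17, 5, 3, 10, 12, 16, 4, 11]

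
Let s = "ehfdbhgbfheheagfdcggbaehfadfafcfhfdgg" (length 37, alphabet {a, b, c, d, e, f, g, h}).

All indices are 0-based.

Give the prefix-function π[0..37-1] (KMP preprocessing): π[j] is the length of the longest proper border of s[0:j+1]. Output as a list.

[0, 0, 0, 0, 0, 0, 0, 0, 0, 0, 1, 2, 1, 0, 0, 0, 0, 0, 0, 0, 0, 0, 1, 2, 3, 0, 0, 0, 0, 0, 0, 0, 0, 0, 0, 0, 0]

π[0] = 0
j=1 s[j]='h': π[1]=0 (border '')
j=2 s[j]='f': π[2]=0 (border '')
j=3 s[j]='d': π[3]=0 (border '')
j=4 s[j]='b': π[4]=0 (border '')
j=5 s[j]='h': π[5]=0 (border '')
j=6 s[j]='g': π[6]=0 (border '')
j=7 s[j]='b': π[7]=0 (border '')
j=8 s[j]='f': π[8]=0 (border '')
j=9 s[j]='h': π[9]=0 (border '')
j=10 s[j]='e': π[10]=1 (border 'e')
j=11 s[j]='h': π[11]=2 (border 'eh')
j=12 s[j]='e': k: 2→0; π[12]=1 (border 'e')
j=13 s[j]='a': k: 1→0; π[13]=0 (border '')
j=14 s[j]='g': π[14]=0 (border '')
j=15 s[j]='f': π[15]=0 (border '')
j=16 s[j]='d': π[16]=0 (border '')
j=17 s[j]='c': π[17]=0 (border '')
j=18 s[j]='g': π[18]=0 (border '')
j=19 s[j]='g': π[19]=0 (border '')
j=20 s[j]='b': π[20]=0 (border '')
j=21 s[j]='a': π[21]=0 (border '')
j=22 s[j]='e': π[22]=1 (border 'e')
j=23 s[j]='h': π[23]=2 (border 'eh')
j=24 s[j]='f': π[24]=3 (border 'ehf')
j=25 s[j]='a': k: 3→0; π[25]=0 (border '')
j=26 s[j]='d': π[26]=0 (border '')
j=27 s[j]='f': π[27]=0 (border '')
j=28 s[j]='a': π[28]=0 (border '')
j=29 s[j]='f': π[29]=0 (border '')
j=30 s[j]='c': π[30]=0 (border '')
j=31 s[j]='f': π[31]=0 (border '')
j=32 s[j]='h': π[32]=0 (border '')
j=33 s[j]='f': π[33]=0 (border '')
j=34 s[j]='d': π[34]=0 (border '')
j=35 s[j]='g': π[35]=0 (border '')
j=36 s[j]='g': π[36]=0 (border '')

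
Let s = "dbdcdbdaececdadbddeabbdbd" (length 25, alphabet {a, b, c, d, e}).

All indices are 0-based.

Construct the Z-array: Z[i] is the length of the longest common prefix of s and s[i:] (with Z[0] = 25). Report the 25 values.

[25, 0, 1, 0, 3, 0, 1, 0, 0, 0, 0, 0, 1, 0, 3, 0, 1, 1, 0, 0, 0, 0, 3, 0, 1]

Z[0]=25
i=1: outside box; Z[1]=0
i=2: outside box; Z[2]=1 extend→box=[2,3)
i=3: outside box; Z[3]=0
i=4: outside box; Z[4]=3 extend→box=[4,7)
i=5: min(r-i=2, Z[1]=0)=0; Z[5]=0
i=6: min(r-i=1, Z[2]=1)=1; Z[6]=1
i=7: outside box; Z[7]=0
i=8: outside box; Z[8]=0
i=9: outside box; Z[9]=0
i=10: outside box; Z[10]=0
i=11: outside box; Z[11]=0
i=12: outside box; Z[12]=1 extend→box=[12,13)
i=13: outside box; Z[13]=0
i=14: outside box; Z[14]=3 extend→box=[14,17)
i=15: min(r-i=2, Z[1]=0)=0; Z[15]=0
i=16: min(r-i=1, Z[2]=1)=1; Z[16]=1
i=17: outside box; Z[17]=1 extend→box=[17,18)
i=18: outside box; Z[18]=0
i=19: outside box; Z[19]=0
i=20: outside box; Z[20]=0
i=21: outside box; Z[21]=0
i=22: outside box; Z[22]=3 extend→box=[22,25)
i=23: min(r-i=2, Z[1]=0)=0; Z[23]=0
i=24: min(r-i=1, Z[2]=1)=1; Z[24]=1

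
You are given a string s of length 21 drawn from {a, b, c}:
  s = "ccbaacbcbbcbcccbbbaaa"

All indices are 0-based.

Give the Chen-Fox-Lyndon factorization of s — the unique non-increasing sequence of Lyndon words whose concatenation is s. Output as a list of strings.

["c", "c", "b", "aacbcbbcbcccbbb", "a", "a", "a"]

emit factor 1: 'c' (i=0, period=1)
emit factor 2: 'c' (i=1, period=1)
emit factor 3: 'b' (i=2, period=1)
emit factor 4: 'aacbcbbcbcccbbb' (i=3, period=15)
emit factor 5: 'a' (i=18, period=1)
emit factor 6: 'a' (i=19, period=1)
emit factor 7: 'a' (i=20, period=1)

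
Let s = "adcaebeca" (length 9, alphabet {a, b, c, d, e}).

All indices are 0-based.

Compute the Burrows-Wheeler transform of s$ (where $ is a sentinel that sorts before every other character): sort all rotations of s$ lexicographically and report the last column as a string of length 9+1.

rank  rotation    last
    0  $adcaebeca  a
    1  a$adcaebec  c
    2  adcaebeca$  $
    3  aebeca$adc  c
    4  beca$adcae  e
    5  ca$adcaebe  e
    6  caebeca$ad  d
    7  dcaebeca$a  a
    8  ebeca$adca  a
    9  eca$adcaeb  b

ac$ceedaab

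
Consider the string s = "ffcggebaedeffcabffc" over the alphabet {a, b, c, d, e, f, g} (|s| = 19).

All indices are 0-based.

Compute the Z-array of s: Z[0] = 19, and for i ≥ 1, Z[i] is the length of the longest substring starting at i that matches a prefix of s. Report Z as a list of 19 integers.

Z[0]=19
i=1: i≥r, start 0; Z[1]=1 extend→box=[1,2)
i=2: i≥r, start 0; Z[2]=0
i=3: i≥r, start 0; Z[3]=0
i=4: i≥r, start 0; Z[4]=0
i=5: i≥r, start 0; Z[5]=0
i=6: i≥r, start 0; Z[6]=0
i=7: i≥r, start 0; Z[7]=0
i=8: i≥r, start 0; Z[8]=0
i=9: i≥r, start 0; Z[9]=0
i=10: i≥r, start 0; Z[10]=0
i=11: i≥r, start 0; Z[11]=3 extend→box=[11,14)
i=12: min(r-i=2, Z[1]=1)=1; Z[12]=1
i=13: min(r-i=1, Z[2]=0)=0; Z[13]=0
i=14: i≥r, start 0; Z[14]=0
i=15: i≥r, start 0; Z[15]=0
i=16: i≥r, start 0; Z[16]=3 extend→box=[16,19)
i=17: min(r-i=2, Z[1]=1)=1; Z[17]=1
i=18: min(r-i=1, Z[2]=0)=0; Z[18]=0

[19, 1, 0, 0, 0, 0, 0, 0, 0, 0, 0, 3, 1, 0, 0, 0, 3, 1, 0]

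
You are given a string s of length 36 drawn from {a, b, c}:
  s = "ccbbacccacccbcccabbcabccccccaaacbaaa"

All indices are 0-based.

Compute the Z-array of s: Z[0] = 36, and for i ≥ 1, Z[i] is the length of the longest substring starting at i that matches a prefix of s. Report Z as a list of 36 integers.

Z[0]=36
i=1: fresh scan; Z[1]=1 scan→box=[1,2)
i=2: fresh scan; Z[2]=0
i=3: fresh scan; Z[3]=0
i=4: fresh scan; Z[4]=0
i=5: fresh scan; Z[5]=2 scan→box=[5,7)
i=6: min(r-i=1, Z[1]=1)=1; Z[6]=2 scan→box=[6,8)
i=7: min(r-i=1, Z[1]=1)=1; Z[7]=1
i=8: fresh scan; Z[8]=0
i=9: fresh scan; Z[9]=2 scan→box=[9,11)
i=10: min(r-i=1, Z[1]=1)=1; Z[10]=3 scan→box=[10,13)
i=11: min(r-i=2, Z[1]=1)=1; Z[11]=1
i=12: min(r-i=1, Z[2]=0)=0; Z[12]=0
i=13: fresh scan; Z[13]=2 scan→box=[13,15)
i=14: min(r-i=1, Z[1]=1)=1; Z[14]=2 scan→box=[14,16)
i=15: min(r-i=1, Z[1]=1)=1; Z[15]=1
i=16: fresh scan; Z[16]=0
i=17: fresh scan; Z[17]=0
i=18: fresh scan; Z[18]=0
i=19: fresh scan; Z[19]=1 scan→box=[19,20)
i=20: fresh scan; Z[20]=0
i=21: fresh scan; Z[21]=0
i=22: fresh scan; Z[22]=2 scan→box=[22,24)
i=23: min(r-i=1, Z[1]=1)=1; Z[23]=2 scan→box=[23,25)
i=24: min(r-i=1, Z[1]=1)=1; Z[24]=2 scan→box=[24,26)
i=25: min(r-i=1, Z[1]=1)=1; Z[25]=2 scan→box=[25,27)
i=26: min(r-i=1, Z[1]=1)=1; Z[26]=2 scan→box=[26,28)
i=27: min(r-i=1, Z[1]=1)=1; Z[27]=1
i=28: fresh scan; Z[28]=0
i=29: fresh scan; Z[29]=0
i=30: fresh scan; Z[30]=0
i=31: fresh scan; Z[31]=1 scan→box=[31,32)
i=32: fresh scan; Z[32]=0
i=33: fresh scan; Z[33]=0
i=34: fresh scan; Z[34]=0
i=35: fresh scan; Z[35]=0

[36, 1, 0, 0, 0, 2, 2, 1, 0, 2, 3, 1, 0, 2, 2, 1, 0, 0, 0, 1, 0, 0, 2, 2, 2, 2, 2, 1, 0, 0, 0, 1, 0, 0, 0, 0]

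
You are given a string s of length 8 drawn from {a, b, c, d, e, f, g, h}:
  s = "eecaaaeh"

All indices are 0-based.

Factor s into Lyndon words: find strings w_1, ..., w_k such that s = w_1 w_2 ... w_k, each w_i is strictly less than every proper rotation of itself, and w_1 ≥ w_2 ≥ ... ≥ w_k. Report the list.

["e", "e", "c", "aaaeh"]

emit factor 1: 'e' (i=0, period=1)
emit factor 2: 'e' (i=1, period=1)
emit factor 3: 'c' (i=2, period=1)
emit factor 4: 'aaaeh' (i=3, period=5)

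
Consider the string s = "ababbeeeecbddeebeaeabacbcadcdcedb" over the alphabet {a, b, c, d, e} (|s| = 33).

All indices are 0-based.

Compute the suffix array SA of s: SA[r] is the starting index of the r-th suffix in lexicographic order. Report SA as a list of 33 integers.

rank→(start, suffix):
  0 → (0, 'ababbeeeecbddeebeaeabacbcadcdcedb')
  1 → (19, 'abacbcadcdcedb')
  2 → (2, 'abbeeeecbddeebeaeabacbcadcdcedb')
  3 → (21, 'acbcadcdcedb')
  4 → (25, 'adcdcedb')
  5 → (17, 'aeabacbcadcdcedb')
  6 → (32, 'b')
  7 → (1, 'babbeeeecbddeebeaeabacbcadcdcedb')
  8 → (20, 'bacbcadcdcedb')
  9 → (3, 'bbeeeecbddeebeaeabacbcadcdcedb')
  10 → (23, 'bcadcdcedb')
  11 → (10, 'bddeebeaeabacbcadcdcedb')
  12 → (15, 'beaeabacbcadcdcedb')
  13 → (4, 'beeeecbddeebeaeabacbcadcdcedb')
  14 → (24, 'cadcdcedb')
  15 → (22, 'cbcadcdcedb')
  16 → (9, 'cbddeebeaeabacbcadcdcedb')
  17 → (27, 'cdcedb')
  18 → (29, 'cedb')
  19 → (31, 'db')
  20 → (26, 'dcdcedb')
  21 → (28, 'dcedb')
  22 → (11, 'ddeebeaeabacbcadcdcedb')
  23 → (12, 'deebeaeabacbcadcdcedb')
  24 → (18, 'eabacbcadcdcedb')
  25 → (16, 'eaeabacbcadcdcedb')
  26 → (14, 'ebeaeabacbcadcdcedb')
  27 → (8, 'ecbddeebeaeabacbcadcdcedb')
  28 → (30, 'edb')
  29 → (13, 'eebeaeabacbcadcdcedb')
  30 → (7, 'eecbddeebeaeabacbcadcdcedb')
  31 → (6, 'eeecbddeebeaeabacbcadcdcedb')
  32 → (5, 'eeeecbddeebeaeabacbcadcdcedb')

[0, 19, 2, 21, 25, 17, 32, 1, 20, 3, 23, 10, 15, 4, 24, 22, 9, 27, 29, 31, 26, 28, 11, 12, 18, 16, 14, 8, 30, 13, 7, 6, 5]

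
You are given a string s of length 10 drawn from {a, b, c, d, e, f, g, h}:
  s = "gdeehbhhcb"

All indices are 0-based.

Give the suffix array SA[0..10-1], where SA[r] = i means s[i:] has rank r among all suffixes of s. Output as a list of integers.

[9, 5, 8, 1, 2, 3, 0, 4, 7, 6]

sorted suffixes:
  #0 SA[0]=9  'b'
  #1 SA[1]=5  'bhhcb'
  #2 SA[2]=8  'cb'
  #3 SA[3]=1  'deehbhhcb'
  #4 SA[4]=2  'eehbhhcb'
  #5 SA[5]=3  'ehbhhcb'
  #6 SA[6]=0  'gdeehbhhcb'
  #7 SA[7]=4  'hbhhcb'
  #8 SA[8]=7  'hcb'
  #9 SA[9]=6  'hhcb'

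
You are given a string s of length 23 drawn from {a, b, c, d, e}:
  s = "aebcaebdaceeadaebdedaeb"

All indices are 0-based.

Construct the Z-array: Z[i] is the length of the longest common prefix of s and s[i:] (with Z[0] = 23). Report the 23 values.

[23, 0, 0, 0, 3, 0, 0, 0, 1, 0, 0, 0, 1, 0, 3, 0, 0, 0, 0, 0, 3, 0, 0]

Z[0]=23
i=1: outside box; Z[1]=0
i=2: outside box; Z[2]=0
i=3: outside box; Z[3]=0
i=4: outside box; Z[4]=3 extend→box=[4,7)
i=5: min(r-i=2, Z[1]=0)=0; Z[5]=0
i=6: min(r-i=1, Z[2]=0)=0; Z[6]=0
i=7: outside box; Z[7]=0
i=8: outside box; Z[8]=1 extend→box=[8,9)
i=9: outside box; Z[9]=0
i=10: outside box; Z[10]=0
i=11: outside box; Z[11]=0
i=12: outside box; Z[12]=1 extend→box=[12,13)
i=13: outside box; Z[13]=0
i=14: outside box; Z[14]=3 extend→box=[14,17)
i=15: min(r-i=2, Z[1]=0)=0; Z[15]=0
i=16: min(r-i=1, Z[2]=0)=0; Z[16]=0
i=17: outside box; Z[17]=0
i=18: outside box; Z[18]=0
i=19: outside box; Z[19]=0
i=20: outside box; Z[20]=3 extend→box=[20,23)
i=21: min(r-i=2, Z[1]=0)=0; Z[21]=0
i=22: min(r-i=1, Z[2]=0)=0; Z[22]=0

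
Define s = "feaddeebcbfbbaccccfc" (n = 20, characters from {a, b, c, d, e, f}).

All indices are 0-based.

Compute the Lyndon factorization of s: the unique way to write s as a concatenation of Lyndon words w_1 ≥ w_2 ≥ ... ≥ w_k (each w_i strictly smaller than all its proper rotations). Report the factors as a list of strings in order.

["f", "e", "addeebcbfbb", "accccfc"]

emit factor 1: 'f' (i=0, period=1)
emit factor 2: 'e' (i=1, period=1)
emit factor 3: 'addeebcbfbb' (i=2, period=11)
emit factor 4: 'accccfc' (i=13, period=7)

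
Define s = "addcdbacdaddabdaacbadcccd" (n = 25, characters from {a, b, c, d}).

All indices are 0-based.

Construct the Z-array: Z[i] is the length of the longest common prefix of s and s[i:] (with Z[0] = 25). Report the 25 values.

[25, 0, 0, 0, 0, 0, 1, 0, 0, 3, 0, 0, 1, 0, 0, 1, 1, 0, 0, 2, 0, 0, 0, 0, 0]

Z[0]=25
i=1: outside box; Z[1]=0
i=2: outside box; Z[2]=0
i=3: outside box; Z[3]=0
i=4: outside box; Z[4]=0
i=5: outside box; Z[5]=0
i=6: outside box; Z[6]=1 scan→box=[6,7)
i=7: outside box; Z[7]=0
i=8: outside box; Z[8]=0
i=9: outside box; Z[9]=3 scan→box=[9,12)
i=10: min(r-i=2, Z[1]=0)=0; Z[10]=0
i=11: min(r-i=1, Z[2]=0)=0; Z[11]=0
i=12: outside box; Z[12]=1 scan→box=[12,13)
i=13: outside box; Z[13]=0
i=14: outside box; Z[14]=0
i=15: outside box; Z[15]=1 scan→box=[15,16)
i=16: outside box; Z[16]=1 scan→box=[16,17)
i=17: outside box; Z[17]=0
i=18: outside box; Z[18]=0
i=19: outside box; Z[19]=2 scan→box=[19,21)
i=20: min(r-i=1, Z[1]=0)=0; Z[20]=0
i=21: outside box; Z[21]=0
i=22: outside box; Z[22]=0
i=23: outside box; Z[23]=0
i=24: outside box; Z[24]=0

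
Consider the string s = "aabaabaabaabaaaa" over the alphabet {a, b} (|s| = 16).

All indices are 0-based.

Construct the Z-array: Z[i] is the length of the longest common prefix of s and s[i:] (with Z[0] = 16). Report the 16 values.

[16, 1, 0, 11, 1, 0, 8, 1, 0, 5, 1, 0, 2, 2, 2, 1]

Z[0]=16
i=1: fresh scan; Z[1]=1 grow→box=[1,2)
i=2: fresh scan; Z[2]=0
i=3: fresh scan; Z[3]=11 grow→box=[3,14)
i=4: min(r-i=10, Z[1]=1)=1; Z[4]=1
i=5: min(r-i=9, Z[2]=0)=0; Z[5]=0
i=6: min(r-i=8, Z[3]=11)=8; Z[6]=8
i=7: min(r-i=7, Z[4]=1)=1; Z[7]=1
i=8: min(r-i=6, Z[5]=0)=0; Z[8]=0
i=9: min(r-i=5, Z[6]=8)=5; Z[9]=5
i=10: min(r-i=4, Z[7]=1)=1; Z[10]=1
i=11: min(r-i=3, Z[8]=0)=0; Z[11]=0
i=12: min(r-i=2, Z[9]=5)=2; Z[12]=2
i=13: min(r-i=1, Z[10]=1)=1; Z[13]=2 grow→box=[13,15)
i=14: min(r-i=1, Z[1]=1)=1; Z[14]=2 grow→box=[14,16)
i=15: min(r-i=1, Z[1]=1)=1; Z[15]=1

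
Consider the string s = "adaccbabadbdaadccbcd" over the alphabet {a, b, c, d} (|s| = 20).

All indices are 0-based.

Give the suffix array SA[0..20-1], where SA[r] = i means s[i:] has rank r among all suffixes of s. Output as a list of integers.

rank | idx | suffix
   0 |  12 | aadccbcd
   1 |   6 | abadbdaadccbcd
   2 |   2 | accbabadbdaadccbcd
   3 |   0 | adaccbabadbdaadccbcd
   4 |   8 | adbdaadccbcd
   5 |  13 | adccbcd
   6 |   5 | babadbdaadccbcd
   7 |   7 | badbdaadccbcd
   8 |  17 | bcd
   9 |  10 | bdaadccbcd
  10 |   4 | cbabadbdaadccbcd
  11 |  16 | cbcd
  12 |   3 | ccbabadbdaadccbcd
  13 |  15 | ccbcd
  14 |  18 | cd
  15 |  19 | d
  16 |  11 | daadccbcd
  17 |   1 | daccbabadbdaadccbcd
  18 |   9 | dbdaadccbcd
  19 |  14 | dccbcd

[12, 6, 2, 0, 8, 13, 5, 7, 17, 10, 4, 16, 3, 15, 18, 19, 11, 1, 9, 14]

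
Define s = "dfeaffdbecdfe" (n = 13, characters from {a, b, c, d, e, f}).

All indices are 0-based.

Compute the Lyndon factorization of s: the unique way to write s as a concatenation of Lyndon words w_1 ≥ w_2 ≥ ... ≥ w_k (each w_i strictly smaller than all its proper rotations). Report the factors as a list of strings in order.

["dfe", "affdbecdfe"]

emit factor 1: 'dfe' (i=0, period=3)
emit factor 2: 'affdbecdfe' (i=3, period=10)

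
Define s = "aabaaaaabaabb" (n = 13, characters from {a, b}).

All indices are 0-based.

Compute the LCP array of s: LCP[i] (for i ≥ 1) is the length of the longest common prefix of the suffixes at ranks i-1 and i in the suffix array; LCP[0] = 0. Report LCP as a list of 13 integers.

rank→(start, suffix):
  0 → (3, 'aaaaabaabb')
  1 → (4, 'aaaabaabb')
  2 → (5, 'aaabaabb')
  3 → (0, 'aabaaaaabaabb')
  4 → (6, 'aabaabb')
  5 → (9, 'aabb')
  6 → (1, 'abaaaaabaabb')
  7 → (7, 'abaabb')
  8 → (10, 'abb')
  9 → (12, 'b')
  10 → (2, 'baaaaabaabb')
  11 → (8, 'baabb')
  12 → (11, 'bb')

SA = [3, 4, 5, 0, 6, 9, 1, 7, 10, 12, 2, 8, 11]
rank  pair      lcp
   1  s[3:],s[4:]  4  'aaaa'
   2  s[4:],s[5:]  3  'aaa'
   3  s[5:],s[0:]  2  'aa'
   4  s[0:],s[6:]  5  'aabaa'
   5  s[6:],s[9:]  3  'aab'
   6  s[9:],s[1:]  1  'a'
   7  s[1:],s[7:]  4  'abaa'
   8  s[7:],s[10:]  2  'ab'
   9  s[10:],s[12:]  0  ''
  10  s[12:],s[2:]  1  'b'
  11  s[2:],s[8:]  3  'baa'
  12  s[8:],s[11:]  1  'b'

[0, 4, 3, 2, 5, 3, 1, 4, 2, 0, 1, 3, 1]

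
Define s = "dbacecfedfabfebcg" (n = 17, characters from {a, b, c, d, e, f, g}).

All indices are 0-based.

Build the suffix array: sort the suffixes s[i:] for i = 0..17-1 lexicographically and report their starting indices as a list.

rank | idx | suffix
   0 |  10 | abfebcg
   1 |   2 | acecfedfabfebcg
   2 |   1 | bacecfedfabfebcg
   3 |  14 | bcg
   4 |  11 | bfebcg
   5 |   3 | cecfedfabfebcg
   6 |   5 | cfedfabfebcg
   7 |  15 | cg
   8 |   0 | dbacecfedfabfebcg
   9 |   8 | dfabfebcg
  10 |  13 | ebcg
  11 |   4 | ecfedfabfebcg
  12 |   7 | edfabfebcg
  13 |   9 | fabfebcg
  14 |  12 | febcg
  15 |   6 | fedfabfebcg
  16 |  16 | g

[10, 2, 1, 14, 11, 3, 5, 15, 0, 8, 13, 4, 7, 9, 12, 6, 16]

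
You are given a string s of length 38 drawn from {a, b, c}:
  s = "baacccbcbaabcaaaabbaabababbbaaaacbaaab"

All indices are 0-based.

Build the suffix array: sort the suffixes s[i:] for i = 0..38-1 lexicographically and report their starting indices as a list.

rank→(start, suffix):
  0 → (13, 'aaaabbaabababbbaaaacbaaab')
  1 → (28, 'aaaacbaaab')
  2 → (34, 'aaab')
  3 → (14, 'aaabbaabababbbaaaacbaaab')
  4 → (29, 'aaacbaaab')
  5 → (35, 'aab')
  6 → (19, 'aabababbbaaaacbaaab')
  7 → (15, 'aabbaabababbbaaaacbaaab')
  8 → (9, 'aabcaaaabbaabababbbaaaacbaaab')
  9 → (30, 'aacbaaab')
  10 → (1, 'aacccbcbaabcaaaabbaabababbbaaaacbaaab')
  11 → (36, 'ab')
  12 → (20, 'abababbbaaaacbaaab')
  13 → (22, 'ababbbaaaacbaaab')
  14 → (16, 'abbaabababbbaaaacbaaab')
  15 → (24, 'abbbaaaacbaaab')
  16 → (10, 'abcaaaabbaabababbbaaaacbaaab')
  17 → (31, 'acbaaab')
  18 → (2, 'acccbcbaabcaaaabbaabababbbaaaacbaaab')
  19 → (37, 'b')
  20 → (27, 'baaaacbaaab')
  21 → (33, 'baaab')
  22 → (18, 'baabababbbaaaacbaaab')
  23 → (8, 'baabcaaaabbaabababbbaaaacbaaab')
  24 → (0, 'baacccbcbaabcaaaabbaabababbbaaaacbaaab')
  25 → (21, 'bababbbaaaacbaaab')
  26 → (23, 'babbbaaaacbaaab')
  27 → (26, 'bbaaaacbaaab')
  28 → (17, 'bbaabababbbaaaacbaaab')
  29 → (25, 'bbbaaaacbaaab')
  30 → (11, 'bcaaaabbaabababbbaaaacbaaab')
  31 → (6, 'bcbaabcaaaabbaabababbbaaaacbaaab')
  32 → (12, 'caaaabbaabababbbaaaacbaaab')
  33 → (32, 'cbaaab')
  34 → (7, 'cbaabcaaaabbaabababbbaaaacbaaab')
  35 → (5, 'cbcbaabcaaaabbaabababbbaaaacbaaab')
  36 → (4, 'ccbcbaabcaaaabbaabababbbaaaacbaaab')
  37 → (3, 'cccbcbaabcaaaabbaabababbbaaaacbaaab')

[13, 28, 34, 14, 29, 35, 19, 15, 9, 30, 1, 36, 20, 22, 16, 24, 10, 31, 2, 37, 27, 33, 18, 8, 0, 21, 23, 26, 17, 25, 11, 6, 12, 32, 7, 5, 4, 3]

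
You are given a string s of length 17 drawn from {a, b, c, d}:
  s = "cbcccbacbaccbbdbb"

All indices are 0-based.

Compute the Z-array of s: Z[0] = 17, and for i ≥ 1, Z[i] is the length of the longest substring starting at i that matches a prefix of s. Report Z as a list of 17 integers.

[17, 0, 1, 1, 2, 0, 0, 2, 0, 0, 1, 2, 0, 0, 0, 0, 0]

Z[0]=17
i=1: i≥r, start 0; Z[1]=0
i=2: i≥r, start 0; Z[2]=1 extend→box=[2,3)
i=3: i≥r, start 0; Z[3]=1 extend→box=[3,4)
i=4: i≥r, start 0; Z[4]=2 extend→box=[4,6)
i=5: min(r-i=1, Z[1]=0)=0; Z[5]=0
i=6: i≥r, start 0; Z[6]=0
i=7: i≥r, start 0; Z[7]=2 extend→box=[7,9)
i=8: min(r-i=1, Z[1]=0)=0; Z[8]=0
i=9: i≥r, start 0; Z[9]=0
i=10: i≥r, start 0; Z[10]=1 extend→box=[10,11)
i=11: i≥r, start 0; Z[11]=2 extend→box=[11,13)
i=12: min(r-i=1, Z[1]=0)=0; Z[12]=0
i=13: i≥r, start 0; Z[13]=0
i=14: i≥r, start 0; Z[14]=0
i=15: i≥r, start 0; Z[15]=0
i=16: i≥r, start 0; Z[16]=0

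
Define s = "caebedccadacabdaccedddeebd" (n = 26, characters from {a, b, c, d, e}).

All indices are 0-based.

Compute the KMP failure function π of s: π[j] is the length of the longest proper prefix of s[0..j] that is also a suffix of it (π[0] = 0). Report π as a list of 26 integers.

[0, 0, 0, 0, 0, 0, 1, 1, 2, 0, 0, 1, 2, 0, 0, 0, 1, 1, 0, 0, 0, 0, 0, 0, 0, 0]

π[0] = 0
j=1 s[j]='a': π[1]=0 (border '')
j=2 s[j]='e': π[2]=0 (border '')
j=3 s[j]='b': π[3]=0 (border '')
j=4 s[j]='e': π[4]=0 (border '')
j=5 s[j]='d': π[5]=0 (border '')
j=6 s[j]='c': π[6]=1 (border 'c')
j=7 s[j]='c': k: 1→0; π[7]=1 (border 'c')
j=8 s[j]='a': π[8]=2 (border 'ca')
j=9 s[j]='d': k: 2→0; π[9]=0 (border '')
j=10 s[j]='a': π[10]=0 (border '')
j=11 s[j]='c': π[11]=1 (border 'c')
j=12 s[j]='a': π[12]=2 (border 'ca')
j=13 s[j]='b': k: 2→0; π[13]=0 (border '')
j=14 s[j]='d': π[14]=0 (border '')
j=15 s[j]='a': π[15]=0 (border '')
j=16 s[j]='c': π[16]=1 (border 'c')
j=17 s[j]='c': k: 1→0; π[17]=1 (border 'c')
j=18 s[j]='e': k: 1→0; π[18]=0 (border '')
j=19 s[j]='d': π[19]=0 (border '')
j=20 s[j]='d': π[20]=0 (border '')
j=21 s[j]='d': π[21]=0 (border '')
j=22 s[j]='e': π[22]=0 (border '')
j=23 s[j]='e': π[23]=0 (border '')
j=24 s[j]='b': π[24]=0 (border '')
j=25 s[j]='d': π[25]=0 (border '')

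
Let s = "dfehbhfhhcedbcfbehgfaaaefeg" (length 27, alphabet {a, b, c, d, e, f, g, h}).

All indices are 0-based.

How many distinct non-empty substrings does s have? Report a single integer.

sorted suffixes:
  #0 SA[0]=20  'aaaefeg'
  #1 SA[1]=21  'aaefeg'
  #2 SA[2]=22  'aefeg'
  #3 SA[3]=12  'bcfbehgfaaaefeg'
  #4 SA[4]=15  'behgfaaaefeg'
  #5 SA[5]=4  'bhfhhcedbcfbehgfaaaefeg'
  #6 SA[6]=9  'cedbcfbehgfaaaefeg'
  #7 SA[7]=13  'cfbehgfaaaefeg'
  #8 SA[8]=11  'dbcfbehgfaaaefeg'
  #9 SA[9]=0  'dfehbhfhhcedbcfbehgfaaaefeg'
  #10 SA[10]=10  'edbcfbehgfaaaefeg'
  #11 SA[11]=23  'efeg'
  #12 SA[12]=25  'eg'
  #13 SA[13]=2  'ehbhfhhcedbcfbehgfaaaefeg'
  #14 SA[14]=16  'ehgfaaaefeg'
  #15 SA[15]=19  'faaaefeg'
  #16 SA[16]=14  'fbehgfaaaefeg'
  #17 SA[17]=24  'feg'
  #18 SA[18]=1  'fehbhfhhcedbcfbehgfaaaefeg'
  #19 SA[19]=6  'fhhcedbcfbehgfaaaefeg'
  #20 SA[20]=26  'g'
  #21 SA[21]=18  'gfaaaefeg'
  #22 SA[22]=3  'hbhfhhcedbcfbehgfaaaefeg'
  #23 SA[23]=8  'hcedbcfbehgfaaaefeg'
  #24 SA[24]=5  'hfhhcedbcfbehgfaaaefeg'
  #25 SA[25]=17  'hgfaaaefeg'
  #26 SA[26]=7  'hhcedbcfbehgfaaaefeg'

SA = [20, 21, 22, 12, 15, 4, 9, 13, 11, 0, 10, 23, 25, 2, 16, 19, 14, 24, 1, 6, 26, 18, 3, 8, 5, 17, 7]
i: (SA[i-1],SA[i]) lcp shared
  1: (20,21) 2 'aa'
  2: (21,22) 1 'a'
  3: (22,12) 0 ''
  4: (12,15) 1 'b'
  5: (15,4) 1 'b'
  6: (4,9) 0 ''
  7: (9,13) 1 'c'
  8: (13,11) 0 ''
  9: (11,0) 1 'd'
  10: (0,10) 0 ''
  11: (10,23) 1 'e'
  12: (23,25) 1 'e'
  13: (25,2) 1 'e'
  14: (2,16) 2 'eh'
  15: (16,19) 0 ''
  16: (19,14) 1 'f'
  17: (14,24) 1 'f'
  18: (24,1) 2 'fe'
  19: (1,6) 1 'f'
  20: (6,26) 0 ''
  21: (26,18) 1 'g'
  22: (18,3) 0 ''
  23: (3,8) 1 'h'
  24: (8,5) 1 'h'
  25: (5,17) 1 'h'
  26: (17,7) 1 'h'

n(n+1)/2 = 27·28/2 = 378
Σ LCP = 0 + 2 + 1 + 0 + 1 + 1 + 0 + 1 + 0 + 1 + 0 + 1 + 1 + 1 + 2 + 0 + 1 + 1 + 2 + 1 + 0 + 1 + 0 + 1 + 1 + 1 + 1 = 22
distinct = 378 − 22 = 356

356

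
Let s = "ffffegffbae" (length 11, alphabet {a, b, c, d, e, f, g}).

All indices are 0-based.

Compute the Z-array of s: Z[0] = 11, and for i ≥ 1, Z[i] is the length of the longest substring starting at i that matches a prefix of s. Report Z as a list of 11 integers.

Z[0]=11
i=1: outside box; Z[1]=3 extend→box=[1,4)
i=2: min(r-i=2, Z[1]=3)=2; Z[2]=2
i=3: min(r-i=1, Z[2]=2)=1; Z[3]=1
i=4: outside box; Z[4]=0
i=5: outside box; Z[5]=0
i=6: outside box; Z[6]=2 extend→box=[6,8)
i=7: min(r-i=1, Z[1]=3)=1; Z[7]=1
i=8: outside box; Z[8]=0
i=9: outside box; Z[9]=0
i=10: outside box; Z[10]=0

[11, 3, 2, 1, 0, 0, 2, 1, 0, 0, 0]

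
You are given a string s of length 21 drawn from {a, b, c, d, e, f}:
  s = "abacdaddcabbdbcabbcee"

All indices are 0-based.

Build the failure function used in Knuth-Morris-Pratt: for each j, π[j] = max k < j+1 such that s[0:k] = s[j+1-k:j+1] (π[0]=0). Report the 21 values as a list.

π[0] = 0
j=1 s[j]='b': π[1]=0 (border '')
j=2 s[j]='a': π[2]=1 (border 'a')
j=3 s[j]='c': k: 1→0; π[3]=0 (border '')
j=4 s[j]='d': π[4]=0 (border '')
j=5 s[j]='a': π[5]=1 (border 'a')
j=6 s[j]='d': k: 1→0; π[6]=0 (border '')
j=7 s[j]='d': π[7]=0 (border '')
j=8 s[j]='c': π[8]=0 (border '')
j=9 s[j]='a': π[9]=1 (border 'a')
j=10 s[j]='b': π[10]=2 (border 'ab')
j=11 s[j]='b': k: 2→0; π[11]=0 (border '')
j=12 s[j]='d': π[12]=0 (border '')
j=13 s[j]='b': π[13]=0 (border '')
j=14 s[j]='c': π[14]=0 (border '')
j=15 s[j]='a': π[15]=1 (border 'a')
j=16 s[j]='b': π[16]=2 (border 'ab')
j=17 s[j]='b': k: 2→0; π[17]=0 (border '')
j=18 s[j]='c': π[18]=0 (border '')
j=19 s[j]='e': π[19]=0 (border '')
j=20 s[j]='e': π[20]=0 (border '')

[0, 0, 1, 0, 0, 1, 0, 0, 0, 1, 2, 0, 0, 0, 0, 1, 2, 0, 0, 0, 0]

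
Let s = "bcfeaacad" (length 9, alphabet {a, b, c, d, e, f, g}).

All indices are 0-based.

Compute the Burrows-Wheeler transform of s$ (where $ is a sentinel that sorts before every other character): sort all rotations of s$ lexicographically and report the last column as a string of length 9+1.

deac$abafc

rank  rotation    last
    0  $bcfeaacad  d
    1  aacad$bcfe  e
    2  acad$bcfea  a
    3  ad$bcfeaac  c
    4  bcfeaacad$  $
    5  cad$bcfeaa  a
    6  cfeaacad$b  b
    7  d$bcfeaaca  a
    8  eaacad$bcf  f
    9  feaacad$bc  c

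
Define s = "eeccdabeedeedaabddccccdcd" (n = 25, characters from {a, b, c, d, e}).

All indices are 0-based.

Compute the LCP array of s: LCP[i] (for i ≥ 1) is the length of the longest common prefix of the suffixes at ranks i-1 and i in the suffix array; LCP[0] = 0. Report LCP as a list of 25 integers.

rank | idx | suffix
   0 |  13 | aabddccccdcd
   1 |  14 | abddccccdcd
   2 |   5 | abeedeedaabddccccdcd
   3 |  15 | bddccccdcd
   4 |   6 | beedeedaabddccccdcd
   5 |  18 | ccccdcd
   6 |  19 | cccdcd
   7 |   2 | ccdabeedeedaabddccccdcd
   8 |  20 | ccdcd
   9 |  23 | cd
  10 |   3 | cdabeedeedaabddccccdcd
  11 |  21 | cdcd
  12 |  24 | d
  13 |  12 | daabddccccdcd
  14 |   4 | dabeedeedaabddccccdcd
  15 |  17 | dccccdcd
  16 |  22 | dcd
  17 |  16 | ddccccdcd
  18 |   9 | deedaabddccccdcd
  19 |   1 | eccdabeedeedaabddccccdcd
  20 |  11 | edaabddccccdcd
  21 |   8 | edeedaabddccccdcd
  22 |   0 | eeccdabeedeedaabddccccdcd
  23 |  10 | eedaabddccccdcd
  24 |   7 | eedeedaabddccccdcd

SA = [13, 14, 5, 15, 6, 18, 19, 2, 20, 23, 3, 21, 24, 12, 4, 17, 22, 16, 9, 1, 11, 8, 0, 10, 7]
i: (SA[i-1],SA[i]) lcp shared
  1: (13,14) 1 'a'
  2: (14,5) 2 'ab'
  3: (5,15) 0 ''
  4: (15,6) 1 'b'
  5: (6,18) 0 ''
  6: (18,19) 3 'ccc'
  7: (19,2) 2 'cc'
  8: (2,20) 3 'ccd'
  9: (20,23) 1 'c'
  10: (23,3) 2 'cd'
  11: (3,21) 2 'cd'
  12: (21,24) 0 ''
  13: (24,12) 1 'd'
  14: (12,4) 2 'da'
  15: (4,17) 1 'd'
  16: (17,22) 2 'dc'
  17: (22,16) 1 'd'
  18: (16,9) 1 'd'
  19: (9,1) 0 ''
  20: (1,11) 1 'e'
  21: (11,8) 2 'ed'
  22: (8,0) 1 'e'
  23: (0,10) 2 'ee'
  24: (10,7) 3 'eed'

[0, 1, 2, 0, 1, 0, 3, 2, 3, 1, 2, 2, 0, 1, 2, 1, 2, 1, 1, 0, 1, 2, 1, 2, 3]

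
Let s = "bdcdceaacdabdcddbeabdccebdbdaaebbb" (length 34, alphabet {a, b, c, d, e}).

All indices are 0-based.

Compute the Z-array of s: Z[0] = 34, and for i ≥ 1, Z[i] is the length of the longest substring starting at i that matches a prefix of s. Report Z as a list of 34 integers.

[34, 0, 0, 0, 0, 0, 0, 0, 0, 0, 0, 4, 0, 0, 0, 0, 1, 0, 0, 3, 0, 0, 0, 0, 2, 0, 2, 0, 0, 0, 0, 1, 1, 1]

Z[0]=34
i=1: i≥r, start 0; Z[1]=0
i=2: i≥r, start 0; Z[2]=0
i=3: i≥r, start 0; Z[3]=0
i=4: i≥r, start 0; Z[4]=0
i=5: i≥r, start 0; Z[5]=0
i=6: i≥r, start 0; Z[6]=0
i=7: i≥r, start 0; Z[7]=0
i=8: i≥r, start 0; Z[8]=0
i=9: i≥r, start 0; Z[9]=0
i=10: i≥r, start 0; Z[10]=0
i=11: i≥r, start 0; Z[11]=4 extend→box=[11,15)
i=12: min(r-i=3, Z[1]=0)=0; Z[12]=0
i=13: min(r-i=2, Z[2]=0)=0; Z[13]=0
i=14: min(r-i=1, Z[3]=0)=0; Z[14]=0
i=15: i≥r, start 0; Z[15]=0
i=16: i≥r, start 0; Z[16]=1 extend→box=[16,17)
i=17: i≥r, start 0; Z[17]=0
i=18: i≥r, start 0; Z[18]=0
i=19: i≥r, start 0; Z[19]=3 extend→box=[19,22)
i=20: min(r-i=2, Z[1]=0)=0; Z[20]=0
i=21: min(r-i=1, Z[2]=0)=0; Z[21]=0
i=22: i≥r, start 0; Z[22]=0
i=23: i≥r, start 0; Z[23]=0
i=24: i≥r, start 0; Z[24]=2 extend→box=[24,26)
i=25: min(r-i=1, Z[1]=0)=0; Z[25]=0
i=26: i≥r, start 0; Z[26]=2 extend→box=[26,28)
i=27: min(r-i=1, Z[1]=0)=0; Z[27]=0
i=28: i≥r, start 0; Z[28]=0
i=29: i≥r, start 0; Z[29]=0
i=30: i≥r, start 0; Z[30]=0
i=31: i≥r, start 0; Z[31]=1 extend→box=[31,32)
i=32: i≥r, start 0; Z[32]=1 extend→box=[32,33)
i=33: i≥r, start 0; Z[33]=1 extend→box=[33,34)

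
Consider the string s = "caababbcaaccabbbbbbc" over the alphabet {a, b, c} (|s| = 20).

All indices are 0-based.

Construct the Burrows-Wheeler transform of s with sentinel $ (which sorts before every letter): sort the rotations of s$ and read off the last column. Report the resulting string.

cccacbaaabbbbabbb$bca

rank  rotation               last
    0  $caababbcaaccabbbbbbc  c
    1  aababbcaaccabbbbbbc$c  c
    2  aaccabbbbbbc$caababbc  c
    3  ababbcaaccabbbbbbc$ca  a
    4  abbbbbbc$caababbcaacc  c
    5  abbcaaccabbbbbbc$caab  b
    6  accabbbbbbc$caababbca  a
    7  babbcaaccabbbbbbc$caa  a
    8  bbbbbbc$caababbcaacca  a
    9  bbbbbc$caababbcaaccab  b
   10  bbbbc$caababbcaaccabb  b
   11  bbbc$caababbcaaccabbb  b
   12  bbc$caababbcaaccabbbb  b
   13  bbcaaccabbbbbbc$caaba  a
   14  bc$caababbcaaccabbbbb  b
   15  bcaaccabbbbbbc$caabab  b
   16  c$caababbcaaccabbbbbb  b
   17  caababbcaaccabbbbbbc$  $
   18  caaccabbbbbbc$caababb  b
   19  cabbbbbbc$caababbcaac  c
   20  ccabbbbbbc$caababbcaa  a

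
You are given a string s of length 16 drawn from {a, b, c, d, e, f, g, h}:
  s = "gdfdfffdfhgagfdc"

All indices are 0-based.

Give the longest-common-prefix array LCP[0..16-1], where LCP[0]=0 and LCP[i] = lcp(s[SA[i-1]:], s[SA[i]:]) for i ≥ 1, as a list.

rank→(start, suffix):
  0 → (11, 'agfdc')
  1 → (15, 'c')
  2 → (14, 'dc')
  3 → (1, 'dfdfffdfhgagfdc')
  4 → (3, 'dfffdfhgagfdc')
  5 → (7, 'dfhgagfdc')
  6 → (13, 'fdc')
  7 → (2, 'fdfffdfhgagfdc')
  8 → (6, 'fdfhgagfdc')
  9 → (5, 'ffdfhgagfdc')
  10 → (4, 'fffdfhgagfdc')
  11 → (8, 'fhgagfdc')
  12 → (10, 'gagfdc')
  13 → (0, 'gdfdfffdfhgagfdc')
  14 → (12, 'gfdc')
  15 → (9, 'hgagfdc')

SA = [11, 15, 14, 1, 3, 7, 13, 2, 6, 5, 4, 8, 10, 0, 12, 9]
[i] adj suffixes → lcp
  [1] 11/15 → 0 ('')
  [2] 15/14 → 0 ('')
  [3] 14/1 → 1 ('d')
  [4] 1/3 → 2 ('df')
  [5] 3/7 → 2 ('df')
  [6] 7/13 → 0 ('')
  [7] 13/2 → 2 ('fd')
  [8] 2/6 → 3 ('fdf')
  [9] 6/5 → 1 ('f')
  [10] 5/4 → 2 ('ff')
  [11] 4/8 → 1 ('f')
  [12] 8/10 → 0 ('')
  [13] 10/0 → 1 ('g')
  [14] 0/12 → 1 ('g')
  [15] 12/9 → 0 ('')

[0, 0, 0, 1, 2, 2, 0, 2, 3, 1, 2, 1, 0, 1, 1, 0]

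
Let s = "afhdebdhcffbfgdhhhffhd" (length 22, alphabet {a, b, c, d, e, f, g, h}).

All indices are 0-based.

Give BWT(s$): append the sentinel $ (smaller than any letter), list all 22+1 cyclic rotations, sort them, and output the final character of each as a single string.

d$efhhhbgdfchbfafdffhhd

rank  rotation                 last
    0  $afhdebdhcffbfgdhhhffhd  d
    1  afhdebdhcffbfgdhhhffhd$  $
    2  bdhcffbfgdhhhffhd$afhde  e
    3  bfgdhhhffhd$afhdebdhcff  f
    4  cffbfgdhhhffhd$afhdebdh  h
    5  d$afhdebdhcffbfgdhhhffh  h
    6  debdhcffbfgdhhhffhd$afh  h
    7  dhcffbfgdhhhffhd$afhdeb  b
    8  dhhhffhd$afhdebdhcffbfg  g
    9  ebdhcffbfgdhhhffhd$afhd  d
   10  fbfgdhhhffhd$afhdebdhcf  f
   11  ffbfgdhhhffhd$afhdebdhc  c
   12  ffhd$afhdebdhcffbfgdhhh  h
   13  fgdhhhffhd$afhdebdhcffb  b
   14  fhd$afhdebdhcffbfgdhhhf  f
   15  fhdebdhcffbfgdhhhffhd$a  a
   16  gdhhhffhd$afhdebdhcffbf  f
   17  hcffbfgdhhhffhd$afhdebd  d
   18  hd$afhdebdhcffbfgdhhhff  f
   19  hdebdhcffbfgdhhhffhd$af  f
   20  hffhd$afhdebdhcffbfgdhh  h
   21  hhffhd$afhdebdhcffbfgdh  h
   22  hhhffhd$afhdebdhcffbfgd  d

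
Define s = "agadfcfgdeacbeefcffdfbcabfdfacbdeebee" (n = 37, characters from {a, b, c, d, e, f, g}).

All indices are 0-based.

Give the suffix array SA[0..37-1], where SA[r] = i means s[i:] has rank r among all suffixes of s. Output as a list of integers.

[23, 28, 10, 2, 0, 21, 30, 34, 12, 24, 22, 29, 11, 16, 5, 8, 31, 26, 19, 3, 36, 9, 33, 35, 32, 13, 14, 27, 20, 15, 4, 25, 18, 17, 6, 1, 7]

rank→(start, suffix):
  0 → (23, 'abfdfacbdeebee')
  1 → (28, 'acbdeebee')
  2 → (10, 'acbeefcffdfbcabfdfacbdeebee')
  3 → (2, 'adfcfgdeacbeefcffdfbcabfdfacbdeebee')
  4 → (0, 'agadfcfgdeacbeefcffdfbcabfdfacbdeebee')
  5 → (21, 'bcabfdfacbdeebee')
  6 → (30, 'bdeebee')
  7 → (34, 'bee')
  8 → (12, 'beefcffdfbcabfdfacbdeebee')
  9 → (24, 'bfdfacbdeebee')
  10 → (22, 'cabfdfacbdeebee')
  11 → (29, 'cbdeebee')
  12 → (11, 'cbeefcffdfbcabfdfacbdeebee')
  13 → (16, 'cffdfbcabfdfacbdeebee')
  14 → (5, 'cfgdeacbeefcffdfbcabfdfacbdeebee')
  15 → (8, 'deacbeefcffdfbcabfdfacbdeebee')
  16 → (31, 'deebee')
  17 → (26, 'dfacbdeebee')
  18 → (19, 'dfbcabfdfacbdeebee')
  19 → (3, 'dfcfgdeacbeefcffdfbcabfdfacbdeebee')
  20 → (36, 'e')
  21 → (9, 'eacbeefcffdfbcabfdfacbdeebee')
  22 → (33, 'ebee')
  23 → (35, 'ee')
  24 → (32, 'eebee')
  25 → (13, 'eefcffdfbcabfdfacbdeebee')
  26 → (14, 'efcffdfbcabfdfacbdeebee')
  27 → (27, 'facbdeebee')
  28 → (20, 'fbcabfdfacbdeebee')
  29 → (15, 'fcffdfbcabfdfacbdeebee')
  30 → (4, 'fcfgdeacbeefcffdfbcabfdfacbdeebee')
  31 → (25, 'fdfacbdeebee')
  32 → (18, 'fdfbcabfdfacbdeebee')
  33 → (17, 'ffdfbcabfdfacbdeebee')
  34 → (6, 'fgdeacbeefcffdfbcabfdfacbdeebee')
  35 → (1, 'gadfcfgdeacbeefcffdfbcabfdfacbdeebee')
  36 → (7, 'gdeacbeefcffdfbcabfdfacbdeebee')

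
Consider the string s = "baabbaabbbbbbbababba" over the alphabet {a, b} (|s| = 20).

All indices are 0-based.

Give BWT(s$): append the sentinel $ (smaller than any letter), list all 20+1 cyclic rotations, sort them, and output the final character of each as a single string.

rank  rotation               last
    0  $baabbaabbbbbbbababba  a
    1  a$baabbaabbbbbbbababb  b
    2  aabbaabbbbbbbababba$b  b
    3  aabbbbbbbababba$baabb  b
    4  ababba$baabbaabbbbbbb  b
    5  abba$baabbaabbbbbbbab  b
    6  abbaabbbbbbbababba$ba  a
    7  abbbbbbbababba$baabba  a
    8  ba$baabbaabbbbbbbabab  b
    9  baabbaabbbbbbbababba$  $
   10  baabbbbbbbababba$baab  b
   11  bababba$baabbaabbbbbb  b
   12  babba$baabbaabbbbbbba  a
   13  bba$baabbaabbbbbbbaba  a
   14  bbaabbbbbbbababba$baa  a
   15  bbababba$baabbaabbbbb  b
   16  bbbababba$baabbaabbbb  b
   17  bbbbababba$baabbaabbb  b
   18  bbbbbababba$baabbaabb  b
   19  bbbbbbababba$baabbaab  b
   20  bbbbbbbababba$baabbaa  a

abbbbbaab$bbaaabbbbba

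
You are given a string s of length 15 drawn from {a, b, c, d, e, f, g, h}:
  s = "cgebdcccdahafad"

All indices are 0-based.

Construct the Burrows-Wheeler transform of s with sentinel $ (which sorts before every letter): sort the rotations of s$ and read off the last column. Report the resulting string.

dfhdedcc$acbgaca

rank  rotation          last
    0  $cgebdcccdahafad  d
    1  ad$cgebdcccdahaf  f
    2  afad$cgebdcccdah  h
    3  ahafad$cgebdcccd  d
    4  bdcccdahafad$cge  e
    5  cccdahafad$cgebd  d
    6  ccdahafad$cgebdc  c
    7  cdahafad$cgebdcc  c
    8  cgebdcccdahafad$  $
    9  d$cgebdcccdahafa  a
   10  dahafad$cgebdccc  c
   11  dcccdahafad$cgeb  b
   12  ebdcccdahafad$cg  g
   13  fad$cgebdcccdaha  a
   14  gebdcccdahafad$c  c
   15  hafad$cgebdcccda  a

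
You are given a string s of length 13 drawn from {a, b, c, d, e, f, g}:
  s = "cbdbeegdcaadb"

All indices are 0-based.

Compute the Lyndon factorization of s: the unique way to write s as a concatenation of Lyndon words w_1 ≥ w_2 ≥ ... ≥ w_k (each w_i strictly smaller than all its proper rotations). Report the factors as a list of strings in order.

emit factor 1: 'c' (i=0, period=1)
emit factor 2: 'bdbeegdc' (i=1, period=8)
emit factor 3: 'aadb' (i=9, period=4)

["c", "bdbeegdc", "aadb"]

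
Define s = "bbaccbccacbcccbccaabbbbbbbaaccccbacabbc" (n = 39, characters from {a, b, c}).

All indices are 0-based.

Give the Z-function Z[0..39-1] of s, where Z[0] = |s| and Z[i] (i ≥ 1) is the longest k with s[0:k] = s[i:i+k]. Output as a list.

Z[0]=39
i=1: outside box; Z[1]=1 scan→box=[1,2)
i=2: outside box; Z[2]=0
i=3: outside box; Z[3]=0
i=4: outside box; Z[4]=0
i=5: outside box; Z[5]=1 scan→box=[5,6)
i=6: outside box; Z[6]=0
i=7: outside box; Z[7]=0
i=8: outside box; Z[8]=0
i=9: outside box; Z[9]=0
i=10: outside box; Z[10]=1 scan→box=[10,11)
i=11: outside box; Z[11]=0
i=12: outside box; Z[12]=0
i=13: outside box; Z[13]=0
i=14: outside box; Z[14]=1 scan→box=[14,15)
i=15: outside box; Z[15]=0
i=16: outside box; Z[16]=0
i=17: outside box; Z[17]=0
i=18: outside box; Z[18]=0
i=19: outside box; Z[19]=2 scan→box=[19,21)
i=20: min(r-i=1, Z[1]=1)=1; Z[20]=2 scan→box=[20,22)
i=21: min(r-i=1, Z[1]=1)=1; Z[21]=2 scan→box=[21,23)
i=22: min(r-i=1, Z[1]=1)=1; Z[22]=2 scan→box=[22,24)
i=23: min(r-i=1, Z[1]=1)=1; Z[23]=2 scan→box=[23,25)
i=24: min(r-i=1, Z[1]=1)=1; Z[24]=3 scan→box=[24,27)
i=25: min(r-i=2, Z[1]=1)=1; Z[25]=1
i=26: min(r-i=1, Z[2]=0)=0; Z[26]=0
i=27: outside box; Z[27]=0
i=28: outside box; Z[28]=0
i=29: outside box; Z[29]=0
i=30: outside box; Z[30]=0
i=31: outside box; Z[31]=0
i=32: outside box; Z[32]=1 scan→box=[32,33)
i=33: outside box; Z[33]=0
i=34: outside box; Z[34]=0
i=35: outside box; Z[35]=0
i=36: outside box; Z[36]=2 scan→box=[36,38)
i=37: min(r-i=1, Z[1]=1)=1; Z[37]=1
i=38: outside box; Z[38]=0

[39, 1, 0, 0, 0, 1, 0, 0, 0, 0, 1, 0, 0, 0, 1, 0, 0, 0, 0, 2, 2, 2, 2, 2, 3, 1, 0, 0, 0, 0, 0, 0, 1, 0, 0, 0, 2, 1, 0]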